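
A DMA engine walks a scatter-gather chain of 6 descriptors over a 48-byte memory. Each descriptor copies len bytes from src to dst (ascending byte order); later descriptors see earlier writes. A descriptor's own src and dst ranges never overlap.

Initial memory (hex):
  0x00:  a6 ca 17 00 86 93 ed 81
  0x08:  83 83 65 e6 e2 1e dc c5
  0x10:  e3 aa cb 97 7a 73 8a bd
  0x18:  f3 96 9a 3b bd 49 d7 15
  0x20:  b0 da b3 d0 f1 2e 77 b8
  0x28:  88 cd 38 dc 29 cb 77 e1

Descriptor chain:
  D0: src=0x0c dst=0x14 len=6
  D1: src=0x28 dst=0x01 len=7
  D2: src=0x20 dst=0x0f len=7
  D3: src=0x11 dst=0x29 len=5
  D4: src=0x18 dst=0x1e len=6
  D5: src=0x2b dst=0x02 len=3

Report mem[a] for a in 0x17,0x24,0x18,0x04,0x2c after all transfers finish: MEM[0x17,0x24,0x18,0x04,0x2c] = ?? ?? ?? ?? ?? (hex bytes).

MEM[0x17,0x24,0x18,0x04,0x2c] = c5 f1 e3 77 2e

  after D0: wrote 6B at 0x14 = e21edcc5e3aa
  after D1: wrote 7B at 0x01 = 88cd38dc29cb77
  after D2: wrote 7B at 0x0f = b0dab3d0f12e77
  after D3: wrote 5B at 0x29 = b3d0f12e77
  after D4: wrote 6B at 0x1e = e3aa9a3bbd49
  after D5: wrote 3B at 0x02 = f12e77
query mem[0x17]=0xc5, mem[0x24]=0xf1, mem[0x18]=0xe3, mem[0x04]=0x77, mem[0x2c]=0x2e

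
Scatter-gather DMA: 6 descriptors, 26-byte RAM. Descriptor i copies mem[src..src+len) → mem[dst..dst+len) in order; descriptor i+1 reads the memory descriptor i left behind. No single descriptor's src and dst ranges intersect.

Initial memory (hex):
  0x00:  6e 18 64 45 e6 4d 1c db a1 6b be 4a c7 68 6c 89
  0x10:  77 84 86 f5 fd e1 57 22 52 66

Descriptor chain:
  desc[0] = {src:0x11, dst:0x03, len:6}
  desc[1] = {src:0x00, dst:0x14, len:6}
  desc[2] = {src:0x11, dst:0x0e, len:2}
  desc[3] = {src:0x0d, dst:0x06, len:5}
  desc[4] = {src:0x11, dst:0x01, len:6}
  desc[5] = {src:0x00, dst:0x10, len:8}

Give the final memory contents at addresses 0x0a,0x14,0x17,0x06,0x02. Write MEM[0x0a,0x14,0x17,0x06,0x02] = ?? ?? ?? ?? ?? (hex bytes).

MEM[0x0a,0x14,0x17,0x06,0x02] = 84 6e 84 64 86

  after D0: wrote 6B at 0x03 = 8486f5fde157
  after D1: wrote 6B at 0x14 = 6e18648486f5
  after D2: wrote 2B at 0x0e = 8486
  after D3: wrote 5B at 0x06 = 6884867784
  after D4: wrote 6B at 0x01 = 8486f56e1864
  after D5: wrote 8B at 0x10 = 6e8486f56e186484
query mem[0x0a]=0x84, mem[0x14]=0x6e, mem[0x17]=0x84, mem[0x06]=0x64, mem[0x02]=0x86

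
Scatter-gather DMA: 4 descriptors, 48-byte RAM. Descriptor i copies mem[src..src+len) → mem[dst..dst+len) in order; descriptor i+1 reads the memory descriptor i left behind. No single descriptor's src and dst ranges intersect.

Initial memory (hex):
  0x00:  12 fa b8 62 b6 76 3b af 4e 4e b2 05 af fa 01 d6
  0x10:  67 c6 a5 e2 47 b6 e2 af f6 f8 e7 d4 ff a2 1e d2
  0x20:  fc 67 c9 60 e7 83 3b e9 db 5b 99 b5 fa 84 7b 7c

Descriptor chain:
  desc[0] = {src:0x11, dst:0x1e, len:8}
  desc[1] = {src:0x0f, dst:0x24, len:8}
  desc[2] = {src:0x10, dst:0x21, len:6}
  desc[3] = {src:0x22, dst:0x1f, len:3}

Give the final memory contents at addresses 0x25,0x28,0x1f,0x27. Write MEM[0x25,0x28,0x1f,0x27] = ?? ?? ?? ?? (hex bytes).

#0 dst[0x1e+8] := {0xc6,0xa5,0xe2,0x47,0xb6,0xe2,0xaf,0xf6}
#1 dst[0x24+8] := {0xd6,0x67,0xc6,0xa5,0xe2,0x47,0xb6,0xe2}
#2 dst[0x21+6] := {0x67,0xc6,0xa5,0xe2,0x47,0xb6}
#3 dst[0x1f+3] := {0xc6,0xa5,0xe2}
query mem[0x25]=0x47, mem[0x28]=0xe2, mem[0x1f]=0xc6, mem[0x27]=0xa5

MEM[0x25,0x28,0x1f,0x27] = 47 e2 c6 a5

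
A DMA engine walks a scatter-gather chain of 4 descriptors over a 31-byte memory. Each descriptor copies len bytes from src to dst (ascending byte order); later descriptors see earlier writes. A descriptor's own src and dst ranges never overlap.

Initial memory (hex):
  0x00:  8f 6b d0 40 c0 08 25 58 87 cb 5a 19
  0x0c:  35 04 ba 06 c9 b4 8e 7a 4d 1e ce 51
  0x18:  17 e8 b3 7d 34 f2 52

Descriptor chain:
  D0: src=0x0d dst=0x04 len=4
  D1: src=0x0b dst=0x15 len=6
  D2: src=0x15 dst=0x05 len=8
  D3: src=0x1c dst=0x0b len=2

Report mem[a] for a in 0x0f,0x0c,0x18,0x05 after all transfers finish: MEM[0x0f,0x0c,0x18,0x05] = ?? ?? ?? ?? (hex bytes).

MEM[0x0f,0x0c,0x18,0x05] = 06 f2 ba 19

D0: mem[0x04..0x07] <- [04 ba 06 c9]
D1: mem[0x15..0x1a] <- [19 35 04 ba 06 c9]
D2: mem[0x05..0x0c] <- [19 35 04 ba 06 c9 7d 34]
D3: mem[0x0b..0x0c] <- [34 f2]
query mem[0x0f]=0x06, mem[0x0c]=0xf2, mem[0x18]=0xba, mem[0x05]=0x19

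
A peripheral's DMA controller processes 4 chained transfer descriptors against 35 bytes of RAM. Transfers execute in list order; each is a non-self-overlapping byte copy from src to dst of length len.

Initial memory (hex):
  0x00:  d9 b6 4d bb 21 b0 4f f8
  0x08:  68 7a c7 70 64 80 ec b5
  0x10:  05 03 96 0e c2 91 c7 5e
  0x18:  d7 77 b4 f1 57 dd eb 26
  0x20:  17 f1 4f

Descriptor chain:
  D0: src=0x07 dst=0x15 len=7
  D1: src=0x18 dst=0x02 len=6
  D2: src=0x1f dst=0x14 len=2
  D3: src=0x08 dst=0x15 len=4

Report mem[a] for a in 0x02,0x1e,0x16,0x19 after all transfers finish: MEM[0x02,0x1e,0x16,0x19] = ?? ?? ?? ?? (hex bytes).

MEM[0x02,0x1e,0x16,0x19] = c7 eb 7a 70

[0] 0x07->0x15 len=7 : f8 68 7a c7 70 64 80
[1] 0x18->0x02 len=6 : c7 70 64 80 57 dd
[2] 0x1f->0x14 len=2 : 26 17
[3] 0x08->0x15 len=4 : 68 7a c7 70
query mem[0x02]=0xc7, mem[0x1e]=0xeb, mem[0x16]=0x7a, mem[0x19]=0x70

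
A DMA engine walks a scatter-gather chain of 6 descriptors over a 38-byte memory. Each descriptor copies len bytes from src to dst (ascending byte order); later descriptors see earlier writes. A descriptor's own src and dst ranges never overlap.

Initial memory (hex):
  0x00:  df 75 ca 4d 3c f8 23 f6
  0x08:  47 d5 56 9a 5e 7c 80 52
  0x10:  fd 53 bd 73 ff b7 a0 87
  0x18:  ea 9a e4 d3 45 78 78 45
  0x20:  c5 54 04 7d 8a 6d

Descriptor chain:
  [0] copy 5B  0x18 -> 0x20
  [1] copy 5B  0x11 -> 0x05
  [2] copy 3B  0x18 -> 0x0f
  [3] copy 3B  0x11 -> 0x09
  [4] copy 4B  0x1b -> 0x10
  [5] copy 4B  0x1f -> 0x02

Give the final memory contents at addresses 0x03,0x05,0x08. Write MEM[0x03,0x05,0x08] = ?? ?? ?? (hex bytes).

D0: mem[0x20..0x24] <- [ea 9a e4 d3 45]
D1: mem[0x05..0x09] <- [53 bd 73 ff b7]
D2: mem[0x0f..0x11] <- [ea 9a e4]
D3: mem[0x09..0x0b] <- [e4 bd 73]
D4: mem[0x10..0x13] <- [d3 45 78 78]
D5: mem[0x02..0x05] <- [45 ea 9a e4]
query mem[0x03]=0xea, mem[0x05]=0xe4, mem[0x08]=0xff

MEM[0x03,0x05,0x08] = ea e4 ff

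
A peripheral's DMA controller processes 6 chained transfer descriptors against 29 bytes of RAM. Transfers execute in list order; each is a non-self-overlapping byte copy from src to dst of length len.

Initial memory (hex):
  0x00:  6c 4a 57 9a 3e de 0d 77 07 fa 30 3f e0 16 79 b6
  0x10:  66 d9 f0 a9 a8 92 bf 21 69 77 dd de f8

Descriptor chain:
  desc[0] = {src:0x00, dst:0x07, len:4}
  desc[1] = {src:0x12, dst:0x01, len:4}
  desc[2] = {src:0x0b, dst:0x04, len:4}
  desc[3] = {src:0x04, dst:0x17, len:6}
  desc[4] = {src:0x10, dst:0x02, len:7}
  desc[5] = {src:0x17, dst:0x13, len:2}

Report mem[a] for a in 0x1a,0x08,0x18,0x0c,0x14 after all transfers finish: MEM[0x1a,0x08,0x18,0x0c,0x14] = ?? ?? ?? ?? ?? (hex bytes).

MEM[0x1a,0x08,0x18,0x0c,0x14] = 79 bf e0 e0 e0

D0: mem[0x07..0x0a] <- [6c 4a 57 9a]
D1: mem[0x01..0x04] <- [f0 a9 a8 92]
D2: mem[0x04..0x07] <- [3f e0 16 79]
D3: mem[0x17..0x1c] <- [3f e0 16 79 4a 57]
D4: mem[0x02..0x08] <- [66 d9 f0 a9 a8 92 bf]
D5: mem[0x13..0x14] <- [3f e0]
query mem[0x1a]=0x79, mem[0x08]=0xbf, mem[0x18]=0xe0, mem[0x0c]=0xe0, mem[0x14]=0xe0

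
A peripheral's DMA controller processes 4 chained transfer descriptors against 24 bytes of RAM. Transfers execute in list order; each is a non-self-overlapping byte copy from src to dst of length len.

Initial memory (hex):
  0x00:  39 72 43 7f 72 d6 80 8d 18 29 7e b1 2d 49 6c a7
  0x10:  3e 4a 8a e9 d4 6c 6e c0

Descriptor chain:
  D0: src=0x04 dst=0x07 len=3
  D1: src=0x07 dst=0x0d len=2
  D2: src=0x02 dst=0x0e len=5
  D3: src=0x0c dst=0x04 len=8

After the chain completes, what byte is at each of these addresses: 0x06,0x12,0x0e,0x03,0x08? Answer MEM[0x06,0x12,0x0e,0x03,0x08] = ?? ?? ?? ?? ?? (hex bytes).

MEM[0x06,0x12,0x0e,0x03,0x08] = 43 80 43 7f 72

D0: mem[0x07..0x09] <- [72 d6 80]
D1: mem[0x0d..0x0e] <- [72 d6]
D2: mem[0x0e..0x12] <- [43 7f 72 d6 80]
D3: mem[0x04..0x0b] <- [2d 72 43 7f 72 d6 80 e9]
query mem[0x06]=0x43, mem[0x12]=0x80, mem[0x0e]=0x43, mem[0x03]=0x7f, mem[0x08]=0x72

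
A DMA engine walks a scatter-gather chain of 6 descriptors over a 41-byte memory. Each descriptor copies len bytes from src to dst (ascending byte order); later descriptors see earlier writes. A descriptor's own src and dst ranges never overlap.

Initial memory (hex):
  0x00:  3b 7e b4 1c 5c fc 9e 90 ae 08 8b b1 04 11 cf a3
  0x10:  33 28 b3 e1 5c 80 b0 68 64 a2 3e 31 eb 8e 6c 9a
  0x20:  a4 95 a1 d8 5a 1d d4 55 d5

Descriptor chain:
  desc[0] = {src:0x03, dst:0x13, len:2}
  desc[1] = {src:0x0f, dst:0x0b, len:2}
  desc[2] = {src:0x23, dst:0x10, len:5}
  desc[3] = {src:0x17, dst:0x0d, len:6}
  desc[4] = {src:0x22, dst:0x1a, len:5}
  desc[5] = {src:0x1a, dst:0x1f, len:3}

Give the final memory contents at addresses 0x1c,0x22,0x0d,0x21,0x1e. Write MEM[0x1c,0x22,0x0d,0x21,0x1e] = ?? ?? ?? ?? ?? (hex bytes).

  after D0: wrote 2B at 0x13 = 1c5c
  after D1: wrote 2B at 0x0b = a333
  after D2: wrote 5B at 0x10 = d85a1dd455
  after D3: wrote 6B at 0x0d = 6864a23e31eb
  after D4: wrote 5B at 0x1a = a1d85a1dd4
  after D5: wrote 3B at 0x1f = a1d85a
query mem[0x1c]=0x5a, mem[0x22]=0xa1, mem[0x0d]=0x68, mem[0x21]=0x5a, mem[0x1e]=0xd4

MEM[0x1c,0x22,0x0d,0x21,0x1e] = 5a a1 68 5a d4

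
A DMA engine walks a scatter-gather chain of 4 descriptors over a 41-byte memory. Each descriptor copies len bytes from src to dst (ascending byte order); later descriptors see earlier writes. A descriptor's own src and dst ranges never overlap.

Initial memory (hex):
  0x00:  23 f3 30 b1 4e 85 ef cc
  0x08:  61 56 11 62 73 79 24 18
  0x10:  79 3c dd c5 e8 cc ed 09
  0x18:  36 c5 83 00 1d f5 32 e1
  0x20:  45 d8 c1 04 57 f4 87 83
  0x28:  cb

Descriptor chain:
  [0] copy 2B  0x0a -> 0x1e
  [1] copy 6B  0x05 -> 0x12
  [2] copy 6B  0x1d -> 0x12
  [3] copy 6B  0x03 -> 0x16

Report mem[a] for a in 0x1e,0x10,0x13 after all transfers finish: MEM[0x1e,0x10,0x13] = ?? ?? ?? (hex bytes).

MEM[0x1e,0x10,0x13] = 11 79 11

[0] 0x0a->0x1e len=2 : 11 62
[1] 0x05->0x12 len=6 : 85 ef cc 61 56 11
[2] 0x1d->0x12 len=6 : f5 11 62 45 d8 c1
[3] 0x03->0x16 len=6 : b1 4e 85 ef cc 61
query mem[0x1e]=0x11, mem[0x10]=0x79, mem[0x13]=0x11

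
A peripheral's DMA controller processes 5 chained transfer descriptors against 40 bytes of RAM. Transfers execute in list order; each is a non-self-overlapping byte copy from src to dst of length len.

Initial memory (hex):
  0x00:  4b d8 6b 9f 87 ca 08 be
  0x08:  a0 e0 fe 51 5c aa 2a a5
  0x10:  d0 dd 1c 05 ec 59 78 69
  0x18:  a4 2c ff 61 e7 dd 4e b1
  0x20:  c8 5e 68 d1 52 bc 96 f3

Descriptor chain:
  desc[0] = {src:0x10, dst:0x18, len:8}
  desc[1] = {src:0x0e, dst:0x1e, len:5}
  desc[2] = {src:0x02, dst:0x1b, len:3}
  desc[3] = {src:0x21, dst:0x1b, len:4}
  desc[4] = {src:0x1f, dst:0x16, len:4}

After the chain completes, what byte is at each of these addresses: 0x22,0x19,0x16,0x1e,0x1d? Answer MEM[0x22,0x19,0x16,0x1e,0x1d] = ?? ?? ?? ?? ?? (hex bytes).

MEM[0x22,0x19,0x16,0x1e,0x1d] = 1c 1c a5 52 d1

[0] 0x10->0x18 len=8 : d0 dd 1c 05 ec 59 78 69
[1] 0x0e->0x1e len=5 : 2a a5 d0 dd 1c
[2] 0x02->0x1b len=3 : 6b 9f 87
[3] 0x21->0x1b len=4 : dd 1c d1 52
[4] 0x1f->0x16 len=4 : a5 d0 dd 1c
query mem[0x22]=0x1c, mem[0x19]=0x1c, mem[0x16]=0xa5, mem[0x1e]=0x52, mem[0x1d]=0xd1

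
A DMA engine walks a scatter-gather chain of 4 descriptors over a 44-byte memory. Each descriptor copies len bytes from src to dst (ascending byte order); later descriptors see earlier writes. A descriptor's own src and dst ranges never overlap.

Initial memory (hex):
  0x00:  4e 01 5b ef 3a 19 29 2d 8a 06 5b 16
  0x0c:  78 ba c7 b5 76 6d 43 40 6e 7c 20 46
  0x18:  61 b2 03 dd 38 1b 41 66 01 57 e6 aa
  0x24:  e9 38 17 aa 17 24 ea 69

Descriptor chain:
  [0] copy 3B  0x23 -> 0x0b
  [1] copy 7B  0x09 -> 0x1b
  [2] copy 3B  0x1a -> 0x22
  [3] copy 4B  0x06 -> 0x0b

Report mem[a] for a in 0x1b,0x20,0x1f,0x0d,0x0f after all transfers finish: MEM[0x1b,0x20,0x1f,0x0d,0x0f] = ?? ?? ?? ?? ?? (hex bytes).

MEM[0x1b,0x20,0x1f,0x0d,0x0f] = 06 c7 38 8a b5

#0 dst[0x0b+3] := {0xaa,0xe9,0x38}
#1 dst[0x1b+7] := {0x06,0x5b,0xaa,0xe9,0x38,0xc7,0xb5}
#2 dst[0x22+3] := {0x03,0x06,0x5b}
#3 dst[0x0b+4] := {0x29,0x2d,0x8a,0x06}
query mem[0x1b]=0x06, mem[0x20]=0xc7, mem[0x1f]=0x38, mem[0x0d]=0x8a, mem[0x0f]=0xb5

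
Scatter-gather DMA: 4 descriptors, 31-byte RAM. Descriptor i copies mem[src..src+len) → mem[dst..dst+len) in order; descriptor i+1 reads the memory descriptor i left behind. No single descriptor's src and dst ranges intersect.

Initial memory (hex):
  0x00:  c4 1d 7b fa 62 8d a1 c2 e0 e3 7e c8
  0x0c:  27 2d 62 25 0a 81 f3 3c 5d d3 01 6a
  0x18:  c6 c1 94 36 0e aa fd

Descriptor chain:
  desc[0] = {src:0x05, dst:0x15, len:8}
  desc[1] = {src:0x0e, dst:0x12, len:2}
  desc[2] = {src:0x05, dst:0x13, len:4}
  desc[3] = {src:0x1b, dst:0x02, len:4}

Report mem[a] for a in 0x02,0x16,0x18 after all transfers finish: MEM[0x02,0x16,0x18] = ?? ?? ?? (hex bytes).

  after D0: wrote 8B at 0x15 = 8da1c2e0e37ec827
  after D1: wrote 2B at 0x12 = 6225
  after D2: wrote 4B at 0x13 = 8da1c2e0
  after D3: wrote 4B at 0x02 = c827aafd
query mem[0x02]=0xc8, mem[0x16]=0xe0, mem[0x18]=0xe0

MEM[0x02,0x16,0x18] = c8 e0 e0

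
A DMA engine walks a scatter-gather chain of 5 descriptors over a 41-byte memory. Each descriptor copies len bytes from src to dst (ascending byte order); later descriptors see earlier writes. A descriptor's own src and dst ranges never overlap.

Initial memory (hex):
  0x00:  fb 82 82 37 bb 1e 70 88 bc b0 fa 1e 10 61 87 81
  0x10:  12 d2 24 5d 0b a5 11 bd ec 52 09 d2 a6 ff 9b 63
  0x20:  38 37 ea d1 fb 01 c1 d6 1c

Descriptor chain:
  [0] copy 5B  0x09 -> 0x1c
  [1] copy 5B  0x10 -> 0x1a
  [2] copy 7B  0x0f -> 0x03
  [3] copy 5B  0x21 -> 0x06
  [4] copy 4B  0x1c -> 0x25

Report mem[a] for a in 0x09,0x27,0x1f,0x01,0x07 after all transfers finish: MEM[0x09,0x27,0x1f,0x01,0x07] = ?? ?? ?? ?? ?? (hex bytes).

MEM[0x09,0x27,0x1f,0x01,0x07] = fb 0b 10 82 ea

D0: mem[0x1c..0x20] <- [b0 fa 1e 10 61]
D1: mem[0x1a..0x1e] <- [12 d2 24 5d 0b]
D2: mem[0x03..0x09] <- [81 12 d2 24 5d 0b a5]
D3: mem[0x06..0x0a] <- [37 ea d1 fb 01]
D4: mem[0x25..0x28] <- [24 5d 0b 10]
query mem[0x09]=0xfb, mem[0x27]=0x0b, mem[0x1f]=0x10, mem[0x01]=0x82, mem[0x07]=0xea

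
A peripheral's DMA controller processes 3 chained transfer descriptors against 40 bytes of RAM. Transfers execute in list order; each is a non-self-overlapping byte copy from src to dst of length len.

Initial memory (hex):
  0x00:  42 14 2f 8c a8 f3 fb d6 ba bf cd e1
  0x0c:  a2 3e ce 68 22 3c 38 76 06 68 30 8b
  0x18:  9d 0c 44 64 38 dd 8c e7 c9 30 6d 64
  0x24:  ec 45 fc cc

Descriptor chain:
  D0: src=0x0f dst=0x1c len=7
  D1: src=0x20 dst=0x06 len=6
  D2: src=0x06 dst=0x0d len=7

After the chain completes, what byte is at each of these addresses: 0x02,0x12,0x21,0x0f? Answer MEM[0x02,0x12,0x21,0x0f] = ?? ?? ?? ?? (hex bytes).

MEM[0x02,0x12,0x21,0x0f] = 2f 45 06 68

[0] 0x0f->0x1c len=7 : 68 22 3c 38 76 06 68
[1] 0x20->0x06 len=6 : 76 06 68 64 ec 45
[2] 0x06->0x0d len=7 : 76 06 68 64 ec 45 a2
query mem[0x02]=0x2f, mem[0x12]=0x45, mem[0x21]=0x06, mem[0x0f]=0x68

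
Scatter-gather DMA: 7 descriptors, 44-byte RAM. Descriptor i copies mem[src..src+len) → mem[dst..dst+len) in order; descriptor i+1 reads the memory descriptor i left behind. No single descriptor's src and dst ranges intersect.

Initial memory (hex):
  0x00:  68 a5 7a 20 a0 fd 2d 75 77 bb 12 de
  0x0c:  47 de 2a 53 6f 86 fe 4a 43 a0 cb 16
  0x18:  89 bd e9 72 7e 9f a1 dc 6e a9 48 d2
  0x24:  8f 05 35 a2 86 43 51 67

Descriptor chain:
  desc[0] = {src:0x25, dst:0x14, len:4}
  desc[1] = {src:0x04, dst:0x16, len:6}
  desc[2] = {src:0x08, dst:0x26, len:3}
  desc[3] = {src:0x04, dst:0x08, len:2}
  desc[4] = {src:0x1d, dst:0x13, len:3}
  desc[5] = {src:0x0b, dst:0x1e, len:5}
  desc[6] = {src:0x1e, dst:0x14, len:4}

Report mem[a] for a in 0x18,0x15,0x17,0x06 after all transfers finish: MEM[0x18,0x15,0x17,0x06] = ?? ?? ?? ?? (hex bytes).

MEM[0x18,0x15,0x17,0x06] = 2d 47 2a 2d

D0: mem[0x14..0x17] <- [05 35 a2 86]
D1: mem[0x16..0x1b] <- [a0 fd 2d 75 77 bb]
D2: mem[0x26..0x28] <- [77 bb 12]
D3: mem[0x08..0x09] <- [a0 fd]
D4: mem[0x13..0x15] <- [9f a1 dc]
D5: mem[0x1e..0x22] <- [de 47 de 2a 53]
D6: mem[0x14..0x17] <- [de 47 de 2a]
query mem[0x18]=0x2d, mem[0x15]=0x47, mem[0x17]=0x2a, mem[0x06]=0x2d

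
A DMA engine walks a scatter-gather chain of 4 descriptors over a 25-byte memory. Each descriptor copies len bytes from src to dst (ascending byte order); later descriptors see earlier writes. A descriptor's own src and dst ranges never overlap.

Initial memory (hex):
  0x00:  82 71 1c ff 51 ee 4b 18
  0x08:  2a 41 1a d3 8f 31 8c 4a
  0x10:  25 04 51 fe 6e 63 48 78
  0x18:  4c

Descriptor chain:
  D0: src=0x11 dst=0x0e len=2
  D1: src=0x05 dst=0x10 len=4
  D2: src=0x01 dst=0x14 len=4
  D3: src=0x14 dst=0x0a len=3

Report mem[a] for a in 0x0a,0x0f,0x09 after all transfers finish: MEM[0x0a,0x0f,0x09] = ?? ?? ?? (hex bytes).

  after D0: wrote 2B at 0x0e = 0451
  after D1: wrote 4B at 0x10 = ee4b182a
  after D2: wrote 4B at 0x14 = 711cff51
  after D3: wrote 3B at 0x0a = 711cff
query mem[0x0a]=0x71, mem[0x0f]=0x51, mem[0x09]=0x41

MEM[0x0a,0x0f,0x09] = 71 51 41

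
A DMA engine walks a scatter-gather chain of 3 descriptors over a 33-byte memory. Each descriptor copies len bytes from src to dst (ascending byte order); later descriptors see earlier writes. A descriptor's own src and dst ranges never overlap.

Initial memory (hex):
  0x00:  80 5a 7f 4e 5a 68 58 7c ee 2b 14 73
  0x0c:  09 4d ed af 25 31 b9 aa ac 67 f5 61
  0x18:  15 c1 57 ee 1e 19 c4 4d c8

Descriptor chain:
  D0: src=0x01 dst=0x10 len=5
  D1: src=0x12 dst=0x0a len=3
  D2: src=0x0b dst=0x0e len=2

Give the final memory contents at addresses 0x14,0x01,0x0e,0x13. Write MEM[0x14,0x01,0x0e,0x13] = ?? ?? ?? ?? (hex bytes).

#0 dst[0x10+5] := {0x5a,0x7f,0x4e,0x5a,0x68}
#1 dst[0x0a+3] := {0x4e,0x5a,0x68}
#2 dst[0x0e+2] := {0x5a,0x68}
query mem[0x14]=0x68, mem[0x01]=0x5a, mem[0x0e]=0x5a, mem[0x13]=0x5a

MEM[0x14,0x01,0x0e,0x13] = 68 5a 5a 5a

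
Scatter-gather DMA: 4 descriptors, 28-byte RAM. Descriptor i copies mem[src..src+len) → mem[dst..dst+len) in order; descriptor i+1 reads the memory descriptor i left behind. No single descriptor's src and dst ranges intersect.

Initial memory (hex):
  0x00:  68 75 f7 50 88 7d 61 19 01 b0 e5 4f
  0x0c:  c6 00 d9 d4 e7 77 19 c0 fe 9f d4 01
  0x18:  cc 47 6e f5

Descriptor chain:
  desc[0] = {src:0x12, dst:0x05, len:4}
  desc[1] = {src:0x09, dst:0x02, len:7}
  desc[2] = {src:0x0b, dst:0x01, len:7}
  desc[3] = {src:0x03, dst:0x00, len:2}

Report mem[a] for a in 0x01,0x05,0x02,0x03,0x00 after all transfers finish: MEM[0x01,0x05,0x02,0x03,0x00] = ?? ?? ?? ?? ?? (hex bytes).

#0 dst[0x05+4] := {0x19,0xc0,0xfe,0x9f}
#1 dst[0x02+7] := {0xb0,0xe5,0x4f,0xc6,0x00,0xd9,0xd4}
#2 dst[0x01+7] := {0x4f,0xc6,0x00,0xd9,0xd4,0xe7,0x77}
#3 dst[0x00+2] := {0x00,0xd9}
query mem[0x01]=0xd9, mem[0x05]=0xd4, mem[0x02]=0xc6, mem[0x03]=0x00, mem[0x00]=0x00

MEM[0x01,0x05,0x02,0x03,0x00] = d9 d4 c6 00 00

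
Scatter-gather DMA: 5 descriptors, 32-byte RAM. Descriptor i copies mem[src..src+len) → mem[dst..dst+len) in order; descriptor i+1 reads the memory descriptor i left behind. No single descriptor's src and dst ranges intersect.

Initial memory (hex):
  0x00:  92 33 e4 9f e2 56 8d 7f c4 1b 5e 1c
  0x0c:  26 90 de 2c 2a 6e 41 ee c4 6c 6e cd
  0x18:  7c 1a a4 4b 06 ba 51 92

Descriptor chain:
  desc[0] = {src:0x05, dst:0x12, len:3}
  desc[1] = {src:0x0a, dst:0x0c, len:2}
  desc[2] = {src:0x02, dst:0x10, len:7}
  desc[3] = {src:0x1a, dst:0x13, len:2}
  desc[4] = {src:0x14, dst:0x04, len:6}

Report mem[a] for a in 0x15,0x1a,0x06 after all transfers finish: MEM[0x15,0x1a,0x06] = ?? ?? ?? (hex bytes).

#0 dst[0x12+3] := {0x56,0x8d,0x7f}
#1 dst[0x0c+2] := {0x5e,0x1c}
#2 dst[0x10+7] := {0xe4,0x9f,0xe2,0x56,0x8d,0x7f,0xc4}
#3 dst[0x13+2] := {0xa4,0x4b}
#4 dst[0x04+6] := {0x4b,0x7f,0xc4,0xcd,0x7c,0x1a}
query mem[0x15]=0x7f, mem[0x1a]=0xa4, mem[0x06]=0xc4

MEM[0x15,0x1a,0x06] = 7f a4 c4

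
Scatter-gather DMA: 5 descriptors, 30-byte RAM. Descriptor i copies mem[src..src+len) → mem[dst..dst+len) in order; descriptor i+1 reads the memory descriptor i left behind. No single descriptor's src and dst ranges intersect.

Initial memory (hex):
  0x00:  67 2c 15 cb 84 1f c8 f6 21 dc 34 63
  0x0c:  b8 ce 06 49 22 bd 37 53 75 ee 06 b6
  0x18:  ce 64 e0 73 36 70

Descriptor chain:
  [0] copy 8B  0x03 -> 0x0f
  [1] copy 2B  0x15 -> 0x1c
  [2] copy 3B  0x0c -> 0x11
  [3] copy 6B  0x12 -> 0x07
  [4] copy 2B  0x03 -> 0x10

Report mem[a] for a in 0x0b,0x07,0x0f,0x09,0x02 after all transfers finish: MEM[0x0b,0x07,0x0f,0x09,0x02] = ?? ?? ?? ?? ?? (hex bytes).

D0: mem[0x0f..0x16] <- [cb 84 1f c8 f6 21 dc 34]
D1: mem[0x1c..0x1d] <- [dc 34]
D2: mem[0x11..0x13] <- [b8 ce 06]
D3: mem[0x07..0x0c] <- [ce 06 21 dc 34 b6]
D4: mem[0x10..0x11] <- [cb 84]
query mem[0x0b]=0x34, mem[0x07]=0xce, mem[0x0f]=0xcb, mem[0x09]=0x21, mem[0x02]=0x15

MEM[0x0b,0x07,0x0f,0x09,0x02] = 34 ce cb 21 15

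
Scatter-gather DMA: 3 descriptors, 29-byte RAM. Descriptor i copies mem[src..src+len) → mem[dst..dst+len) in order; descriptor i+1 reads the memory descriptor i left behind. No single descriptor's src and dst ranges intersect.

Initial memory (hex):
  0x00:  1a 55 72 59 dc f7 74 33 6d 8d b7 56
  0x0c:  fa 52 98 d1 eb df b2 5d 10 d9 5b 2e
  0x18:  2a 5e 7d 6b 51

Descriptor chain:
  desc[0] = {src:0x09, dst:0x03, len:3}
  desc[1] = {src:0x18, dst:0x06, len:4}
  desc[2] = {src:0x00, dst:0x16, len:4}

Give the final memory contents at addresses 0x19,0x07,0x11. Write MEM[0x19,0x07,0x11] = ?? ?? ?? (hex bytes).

#0 dst[0x03+3] := {0x8d,0xb7,0x56}
#1 dst[0x06+4] := {0x2a,0x5e,0x7d,0x6b}
#2 dst[0x16+4] := {0x1a,0x55,0x72,0x8d}
query mem[0x19]=0x8d, mem[0x07]=0x5e, mem[0x11]=0xdf

MEM[0x19,0x07,0x11] = 8d 5e df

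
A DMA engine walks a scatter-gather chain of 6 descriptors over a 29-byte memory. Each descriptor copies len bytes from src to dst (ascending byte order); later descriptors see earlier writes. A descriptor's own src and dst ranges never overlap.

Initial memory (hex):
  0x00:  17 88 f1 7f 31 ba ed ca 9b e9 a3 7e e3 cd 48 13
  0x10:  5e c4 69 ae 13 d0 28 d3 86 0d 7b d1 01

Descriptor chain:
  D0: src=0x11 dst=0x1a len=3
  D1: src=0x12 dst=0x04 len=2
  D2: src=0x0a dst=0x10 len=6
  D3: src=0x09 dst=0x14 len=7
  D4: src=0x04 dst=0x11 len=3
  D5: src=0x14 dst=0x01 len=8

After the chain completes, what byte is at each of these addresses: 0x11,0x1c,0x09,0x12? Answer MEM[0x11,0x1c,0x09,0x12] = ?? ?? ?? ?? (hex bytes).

MEM[0x11,0x1c,0x09,0x12] = 69 ae e9 ae

  after D0: wrote 3B at 0x1a = c469ae
  after D1: wrote 2B at 0x04 = 69ae
  after D2: wrote 6B at 0x10 = a37ee3cd4813
  after D3: wrote 7B at 0x14 = e9a37ee3cd4813
  after D4: wrote 3B at 0x11 = 69aeed
  after D5: wrote 8B at 0x01 = e9a37ee3cd481369
query mem[0x11]=0x69, mem[0x1c]=0xae, mem[0x09]=0xe9, mem[0x12]=0xae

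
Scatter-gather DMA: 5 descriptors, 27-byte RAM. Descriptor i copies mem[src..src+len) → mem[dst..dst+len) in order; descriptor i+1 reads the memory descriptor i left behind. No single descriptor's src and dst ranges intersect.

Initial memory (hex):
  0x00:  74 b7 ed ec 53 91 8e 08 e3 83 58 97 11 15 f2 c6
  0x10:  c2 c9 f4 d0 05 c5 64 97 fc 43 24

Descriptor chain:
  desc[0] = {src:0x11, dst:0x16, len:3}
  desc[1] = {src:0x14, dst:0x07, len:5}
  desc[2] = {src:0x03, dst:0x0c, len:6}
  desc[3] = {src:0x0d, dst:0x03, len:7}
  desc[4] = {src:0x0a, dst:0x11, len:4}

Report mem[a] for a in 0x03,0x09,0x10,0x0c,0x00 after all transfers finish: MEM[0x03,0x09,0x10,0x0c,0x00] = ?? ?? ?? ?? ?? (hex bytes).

[0] 0x11->0x16 len=3 : c9 f4 d0
[1] 0x14->0x07 len=5 : 05 c5 c9 f4 d0
[2] 0x03->0x0c len=6 : ec 53 91 8e 05 c5
[3] 0x0d->0x03 len=7 : 53 91 8e 05 c5 f4 d0
[4] 0x0a->0x11 len=4 : f4 d0 ec 53
query mem[0x03]=0x53, mem[0x09]=0xd0, mem[0x10]=0x05, mem[0x0c]=0xec, mem[0x00]=0x74

MEM[0x03,0x09,0x10,0x0c,0x00] = 53 d0 05 ec 74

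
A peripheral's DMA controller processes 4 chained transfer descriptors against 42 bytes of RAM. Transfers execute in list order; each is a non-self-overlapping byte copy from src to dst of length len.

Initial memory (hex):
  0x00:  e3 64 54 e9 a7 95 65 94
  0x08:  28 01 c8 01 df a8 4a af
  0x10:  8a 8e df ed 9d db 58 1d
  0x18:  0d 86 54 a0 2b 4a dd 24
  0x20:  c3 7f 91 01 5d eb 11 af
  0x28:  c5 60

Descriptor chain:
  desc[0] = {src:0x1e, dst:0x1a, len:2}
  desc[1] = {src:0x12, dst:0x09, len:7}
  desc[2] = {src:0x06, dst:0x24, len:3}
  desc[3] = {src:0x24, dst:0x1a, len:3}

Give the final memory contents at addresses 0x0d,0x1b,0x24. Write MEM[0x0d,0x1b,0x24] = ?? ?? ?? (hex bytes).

  after D0: wrote 2B at 0x1a = dd24
  after D1: wrote 7B at 0x09 = dfed9ddb581d0d
  after D2: wrote 3B at 0x24 = 659428
  after D3: wrote 3B at 0x1a = 659428
query mem[0x0d]=0x58, mem[0x1b]=0x94, mem[0x24]=0x65

MEM[0x0d,0x1b,0x24] = 58 94 65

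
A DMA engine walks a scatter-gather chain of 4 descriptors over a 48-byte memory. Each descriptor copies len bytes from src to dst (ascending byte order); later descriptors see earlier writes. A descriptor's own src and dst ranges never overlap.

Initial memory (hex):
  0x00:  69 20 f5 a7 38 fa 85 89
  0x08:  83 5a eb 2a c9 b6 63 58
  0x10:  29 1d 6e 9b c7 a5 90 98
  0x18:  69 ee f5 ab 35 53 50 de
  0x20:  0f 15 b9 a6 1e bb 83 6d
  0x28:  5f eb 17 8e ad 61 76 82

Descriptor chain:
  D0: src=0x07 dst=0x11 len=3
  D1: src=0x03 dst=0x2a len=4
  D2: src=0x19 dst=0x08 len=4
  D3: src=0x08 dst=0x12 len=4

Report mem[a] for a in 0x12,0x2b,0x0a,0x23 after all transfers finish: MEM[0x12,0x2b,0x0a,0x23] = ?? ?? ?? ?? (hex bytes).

MEM[0x12,0x2b,0x0a,0x23] = ee 38 ab a6

  after D0: wrote 3B at 0x11 = 89835a
  after D1: wrote 4B at 0x2a = a738fa85
  after D2: wrote 4B at 0x08 = eef5ab35
  after D3: wrote 4B at 0x12 = eef5ab35
query mem[0x12]=0xee, mem[0x2b]=0x38, mem[0x0a]=0xab, mem[0x23]=0xa6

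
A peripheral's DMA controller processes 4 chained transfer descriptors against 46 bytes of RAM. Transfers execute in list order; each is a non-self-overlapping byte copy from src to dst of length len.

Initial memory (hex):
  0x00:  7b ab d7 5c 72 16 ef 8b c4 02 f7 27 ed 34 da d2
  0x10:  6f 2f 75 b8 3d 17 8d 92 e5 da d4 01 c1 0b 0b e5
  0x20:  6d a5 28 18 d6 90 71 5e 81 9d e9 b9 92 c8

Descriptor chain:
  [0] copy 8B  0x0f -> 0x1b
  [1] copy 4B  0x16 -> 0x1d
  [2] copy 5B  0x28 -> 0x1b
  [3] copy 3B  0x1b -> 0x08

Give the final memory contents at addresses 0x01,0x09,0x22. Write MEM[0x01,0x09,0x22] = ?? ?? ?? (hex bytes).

#0 dst[0x1b+8] := {0xd2,0x6f,0x2f,0x75,0xb8,0x3d,0x17,0x8d}
#1 dst[0x1d+4] := {0x8d,0x92,0xe5,0xda}
#2 dst[0x1b+5] := {0x81,0x9d,0xe9,0xb9,0x92}
#3 dst[0x08+3] := {0x81,0x9d,0xe9}
query mem[0x01]=0xab, mem[0x09]=0x9d, mem[0x22]=0x8d

MEM[0x01,0x09,0x22] = ab 9d 8d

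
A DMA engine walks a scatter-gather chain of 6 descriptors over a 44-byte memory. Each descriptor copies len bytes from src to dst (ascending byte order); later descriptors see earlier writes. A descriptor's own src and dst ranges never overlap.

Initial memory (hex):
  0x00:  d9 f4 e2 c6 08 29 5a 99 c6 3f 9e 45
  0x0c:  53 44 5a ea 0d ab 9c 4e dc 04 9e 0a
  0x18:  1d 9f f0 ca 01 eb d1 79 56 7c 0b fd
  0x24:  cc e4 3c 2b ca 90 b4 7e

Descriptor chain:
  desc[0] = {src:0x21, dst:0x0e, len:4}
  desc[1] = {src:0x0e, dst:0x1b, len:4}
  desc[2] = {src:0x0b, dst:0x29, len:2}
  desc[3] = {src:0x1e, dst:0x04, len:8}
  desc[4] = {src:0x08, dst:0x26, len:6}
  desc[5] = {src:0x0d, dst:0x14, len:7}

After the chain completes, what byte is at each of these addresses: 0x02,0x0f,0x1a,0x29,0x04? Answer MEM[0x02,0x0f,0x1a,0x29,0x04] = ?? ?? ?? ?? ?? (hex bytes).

MEM[0x02,0x0f,0x1a,0x29,0x04] = e2 0b 4e e4 cc

#0 dst[0x0e+4] := {0x7c,0x0b,0xfd,0xcc}
#1 dst[0x1b+4] := {0x7c,0x0b,0xfd,0xcc}
#2 dst[0x29+2] := {0x45,0x53}
#3 dst[0x04+8] := {0xcc,0x79,0x56,0x7c,0x0b,0xfd,0xcc,0xe4}
#4 dst[0x26+6] := {0x0b,0xfd,0xcc,0xe4,0x53,0x44}
#5 dst[0x14+7] := {0x44,0x7c,0x0b,0xfd,0xcc,0x9c,0x4e}
query mem[0x02]=0xe2, mem[0x0f]=0x0b, mem[0x1a]=0x4e, mem[0x29]=0xe4, mem[0x04]=0xcc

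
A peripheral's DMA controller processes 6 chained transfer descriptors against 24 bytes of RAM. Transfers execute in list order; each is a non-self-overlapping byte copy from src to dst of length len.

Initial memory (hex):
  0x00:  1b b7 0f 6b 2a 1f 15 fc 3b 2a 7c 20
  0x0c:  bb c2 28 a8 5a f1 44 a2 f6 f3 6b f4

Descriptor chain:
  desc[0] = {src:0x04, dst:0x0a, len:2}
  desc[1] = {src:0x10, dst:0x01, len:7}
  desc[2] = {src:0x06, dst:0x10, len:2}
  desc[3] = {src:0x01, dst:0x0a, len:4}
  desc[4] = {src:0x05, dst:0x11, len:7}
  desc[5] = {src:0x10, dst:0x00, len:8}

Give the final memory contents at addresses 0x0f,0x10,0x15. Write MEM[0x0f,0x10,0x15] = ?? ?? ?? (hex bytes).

MEM[0x0f,0x10,0x15] = a8 f3 2a

  after D0: wrote 2B at 0x0a = 2a1f
  after D1: wrote 7B at 0x01 = 5af144a2f6f36b
  after D2: wrote 2B at 0x10 = f36b
  after D3: wrote 4B at 0x0a = 5af144a2
  after D4: wrote 7B at 0x11 = f6f36b3b2a5af1
  after D5: wrote 8B at 0x00 = f3f6f36b3b2a5af1
query mem[0x0f]=0xa8, mem[0x10]=0xf3, mem[0x15]=0x2a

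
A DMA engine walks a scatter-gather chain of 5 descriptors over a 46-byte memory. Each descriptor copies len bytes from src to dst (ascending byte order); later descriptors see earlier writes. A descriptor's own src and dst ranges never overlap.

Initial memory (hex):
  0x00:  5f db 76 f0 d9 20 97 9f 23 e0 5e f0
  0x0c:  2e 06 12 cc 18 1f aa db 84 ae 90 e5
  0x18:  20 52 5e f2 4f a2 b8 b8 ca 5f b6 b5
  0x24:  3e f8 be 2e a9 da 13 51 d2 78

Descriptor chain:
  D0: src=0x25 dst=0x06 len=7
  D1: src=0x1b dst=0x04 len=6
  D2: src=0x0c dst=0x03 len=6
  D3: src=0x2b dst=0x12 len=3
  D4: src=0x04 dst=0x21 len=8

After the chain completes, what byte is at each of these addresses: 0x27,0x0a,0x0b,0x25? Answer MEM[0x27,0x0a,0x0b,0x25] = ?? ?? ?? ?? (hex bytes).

  after D0: wrote 7B at 0x06 = f8be2ea9da1351
  after D1: wrote 6B at 0x04 = f24fa2b8b8ca
  after D2: wrote 6B at 0x03 = 510612cc181f
  after D3: wrote 3B at 0x12 = 51d278
  after D4: wrote 8B at 0x21 = 0612cc181fcada13
query mem[0x27]=0xda, mem[0x0a]=0xda, mem[0x0b]=0x13, mem[0x25]=0x1f

MEM[0x27,0x0a,0x0b,0x25] = da da 13 1f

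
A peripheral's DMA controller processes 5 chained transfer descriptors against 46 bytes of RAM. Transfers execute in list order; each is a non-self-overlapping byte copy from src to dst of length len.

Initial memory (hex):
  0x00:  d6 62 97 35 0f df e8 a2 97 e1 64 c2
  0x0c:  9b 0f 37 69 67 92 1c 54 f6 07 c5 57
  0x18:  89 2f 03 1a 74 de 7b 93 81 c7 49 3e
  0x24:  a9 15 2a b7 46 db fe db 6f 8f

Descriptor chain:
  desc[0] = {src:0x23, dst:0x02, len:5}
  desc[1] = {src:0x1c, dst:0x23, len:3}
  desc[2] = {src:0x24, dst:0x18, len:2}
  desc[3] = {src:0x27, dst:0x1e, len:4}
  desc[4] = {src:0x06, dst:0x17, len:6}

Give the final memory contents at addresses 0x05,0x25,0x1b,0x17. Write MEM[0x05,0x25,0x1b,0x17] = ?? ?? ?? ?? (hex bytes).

  after D0: wrote 5B at 0x02 = 3ea9152ab7
  after D1: wrote 3B at 0x23 = 74de7b
  after D2: wrote 2B at 0x18 = de7b
  after D3: wrote 4B at 0x1e = b746dbfe
  after D4: wrote 6B at 0x17 = b7a297e164c2
query mem[0x05]=0x2a, mem[0x25]=0x7b, mem[0x1b]=0x64, mem[0x17]=0xb7

MEM[0x05,0x25,0x1b,0x17] = 2a 7b 64 b7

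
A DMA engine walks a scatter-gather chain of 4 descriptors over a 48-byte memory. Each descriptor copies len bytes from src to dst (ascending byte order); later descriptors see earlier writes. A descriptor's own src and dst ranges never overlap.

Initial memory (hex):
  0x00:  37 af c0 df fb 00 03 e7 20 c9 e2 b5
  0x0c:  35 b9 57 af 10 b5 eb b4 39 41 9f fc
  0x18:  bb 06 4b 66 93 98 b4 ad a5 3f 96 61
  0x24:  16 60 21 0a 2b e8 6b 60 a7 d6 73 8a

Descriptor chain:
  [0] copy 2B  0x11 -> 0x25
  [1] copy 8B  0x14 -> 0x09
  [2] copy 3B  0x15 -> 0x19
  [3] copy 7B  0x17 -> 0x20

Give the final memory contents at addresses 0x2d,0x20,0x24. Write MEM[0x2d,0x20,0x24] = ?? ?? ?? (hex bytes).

[0] 0x11->0x25 len=2 : b5 eb
[1] 0x14->0x09 len=8 : 39 41 9f fc bb 06 4b 66
[2] 0x15->0x19 len=3 : 41 9f fc
[3] 0x17->0x20 len=7 : fc bb 41 9f fc 93 98
query mem[0x2d]=0xd6, mem[0x20]=0xfc, mem[0x24]=0xfc

MEM[0x2d,0x20,0x24] = d6 fc fc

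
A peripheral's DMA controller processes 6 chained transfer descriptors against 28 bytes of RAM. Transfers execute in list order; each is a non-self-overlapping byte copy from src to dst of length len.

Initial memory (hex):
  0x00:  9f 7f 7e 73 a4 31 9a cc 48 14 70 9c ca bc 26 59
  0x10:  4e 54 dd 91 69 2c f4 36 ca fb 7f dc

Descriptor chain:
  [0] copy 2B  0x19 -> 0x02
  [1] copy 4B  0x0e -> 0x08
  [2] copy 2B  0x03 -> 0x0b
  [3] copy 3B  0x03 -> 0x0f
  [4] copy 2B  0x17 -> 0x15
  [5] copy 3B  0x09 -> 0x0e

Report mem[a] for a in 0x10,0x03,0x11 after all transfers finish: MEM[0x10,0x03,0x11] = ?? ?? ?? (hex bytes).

MEM[0x10,0x03,0x11] = 7f 7f 31

  after D0: wrote 2B at 0x02 = fb7f
  after D1: wrote 4B at 0x08 = 26594e54
  after D2: wrote 2B at 0x0b = 7fa4
  after D3: wrote 3B at 0x0f = 7fa431
  after D4: wrote 2B at 0x15 = 36ca
  after D5: wrote 3B at 0x0e = 594e7f
query mem[0x10]=0x7f, mem[0x03]=0x7f, mem[0x11]=0x31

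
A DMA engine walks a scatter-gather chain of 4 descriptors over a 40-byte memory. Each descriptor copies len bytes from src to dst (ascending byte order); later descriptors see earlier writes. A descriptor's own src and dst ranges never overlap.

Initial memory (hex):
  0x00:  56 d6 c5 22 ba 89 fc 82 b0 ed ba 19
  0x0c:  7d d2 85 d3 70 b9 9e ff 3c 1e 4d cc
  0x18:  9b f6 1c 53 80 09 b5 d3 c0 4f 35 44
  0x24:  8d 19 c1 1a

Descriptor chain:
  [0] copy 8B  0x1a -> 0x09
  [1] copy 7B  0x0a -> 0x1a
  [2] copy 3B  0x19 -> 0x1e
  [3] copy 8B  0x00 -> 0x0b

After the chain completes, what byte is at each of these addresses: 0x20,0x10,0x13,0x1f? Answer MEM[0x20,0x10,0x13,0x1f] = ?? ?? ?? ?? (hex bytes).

MEM[0x20,0x10,0x13,0x1f] = 80 89 ff 53

D0: mem[0x09..0x10] <- [1c 53 80 09 b5 d3 c0 4f]
D1: mem[0x1a..0x20] <- [53 80 09 b5 d3 c0 4f]
D2: mem[0x1e..0x20] <- [f6 53 80]
D3: mem[0x0b..0x12] <- [56 d6 c5 22 ba 89 fc 82]
query mem[0x20]=0x80, mem[0x10]=0x89, mem[0x13]=0xff, mem[0x1f]=0x53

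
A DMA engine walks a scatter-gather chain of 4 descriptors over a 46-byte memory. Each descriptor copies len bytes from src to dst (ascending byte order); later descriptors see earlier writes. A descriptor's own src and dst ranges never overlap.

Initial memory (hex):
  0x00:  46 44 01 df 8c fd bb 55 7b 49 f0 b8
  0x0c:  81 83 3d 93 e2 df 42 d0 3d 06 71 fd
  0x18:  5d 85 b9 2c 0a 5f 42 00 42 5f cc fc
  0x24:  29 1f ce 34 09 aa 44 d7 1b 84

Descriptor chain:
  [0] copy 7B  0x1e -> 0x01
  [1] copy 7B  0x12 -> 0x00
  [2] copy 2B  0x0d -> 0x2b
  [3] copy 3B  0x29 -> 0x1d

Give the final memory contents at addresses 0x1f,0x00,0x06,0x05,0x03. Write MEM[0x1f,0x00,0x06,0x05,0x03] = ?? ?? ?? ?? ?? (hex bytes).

#0 dst[0x01+7] := {0x42,0x00,0x42,0x5f,0xcc,0xfc,0x29}
#1 dst[0x00+7] := {0x42,0xd0,0x3d,0x06,0x71,0xfd,0x5d}
#2 dst[0x2b+2] := {0x83,0x3d}
#3 dst[0x1d+3] := {0xaa,0x44,0x83}
query mem[0x1f]=0x83, mem[0x00]=0x42, mem[0x06]=0x5d, mem[0x05]=0xfd, mem[0x03]=0x06

MEM[0x1f,0x00,0x06,0x05,0x03] = 83 42 5d fd 06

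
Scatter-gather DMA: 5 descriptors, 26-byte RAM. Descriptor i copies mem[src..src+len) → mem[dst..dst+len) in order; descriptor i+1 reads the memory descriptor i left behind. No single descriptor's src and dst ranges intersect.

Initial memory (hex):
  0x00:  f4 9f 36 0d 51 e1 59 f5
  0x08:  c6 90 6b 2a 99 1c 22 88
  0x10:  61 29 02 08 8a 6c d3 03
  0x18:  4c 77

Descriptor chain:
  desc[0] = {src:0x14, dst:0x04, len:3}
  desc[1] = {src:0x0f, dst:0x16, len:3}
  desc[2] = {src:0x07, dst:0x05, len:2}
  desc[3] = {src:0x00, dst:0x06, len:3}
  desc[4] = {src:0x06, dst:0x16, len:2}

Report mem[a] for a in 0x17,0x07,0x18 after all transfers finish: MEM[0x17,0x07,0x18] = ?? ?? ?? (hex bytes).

MEM[0x17,0x07,0x18] = 9f 9f 29

#0 dst[0x04+3] := {0x8a,0x6c,0xd3}
#1 dst[0x16+3] := {0x88,0x61,0x29}
#2 dst[0x05+2] := {0xf5,0xc6}
#3 dst[0x06+3] := {0xf4,0x9f,0x36}
#4 dst[0x16+2] := {0xf4,0x9f}
query mem[0x17]=0x9f, mem[0x07]=0x9f, mem[0x18]=0x29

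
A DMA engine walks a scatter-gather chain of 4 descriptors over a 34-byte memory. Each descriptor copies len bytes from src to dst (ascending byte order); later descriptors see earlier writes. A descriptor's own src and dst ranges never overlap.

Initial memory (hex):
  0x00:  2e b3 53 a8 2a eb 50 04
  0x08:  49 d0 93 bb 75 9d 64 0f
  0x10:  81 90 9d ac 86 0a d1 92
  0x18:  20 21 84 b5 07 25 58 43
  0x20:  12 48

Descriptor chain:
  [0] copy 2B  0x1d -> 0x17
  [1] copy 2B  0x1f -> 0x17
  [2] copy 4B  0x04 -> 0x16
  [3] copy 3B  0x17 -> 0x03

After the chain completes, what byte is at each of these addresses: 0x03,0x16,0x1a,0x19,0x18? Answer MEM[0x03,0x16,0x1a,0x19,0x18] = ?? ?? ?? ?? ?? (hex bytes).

D0: mem[0x17..0x18] <- [25 58]
D1: mem[0x17..0x18] <- [43 12]
D2: mem[0x16..0x19] <- [2a eb 50 04]
D3: mem[0x03..0x05] <- [eb 50 04]
query mem[0x03]=0xeb, mem[0x16]=0x2a, mem[0x1a]=0x84, mem[0x19]=0x04, mem[0x18]=0x50

MEM[0x03,0x16,0x1a,0x19,0x18] = eb 2a 84 04 50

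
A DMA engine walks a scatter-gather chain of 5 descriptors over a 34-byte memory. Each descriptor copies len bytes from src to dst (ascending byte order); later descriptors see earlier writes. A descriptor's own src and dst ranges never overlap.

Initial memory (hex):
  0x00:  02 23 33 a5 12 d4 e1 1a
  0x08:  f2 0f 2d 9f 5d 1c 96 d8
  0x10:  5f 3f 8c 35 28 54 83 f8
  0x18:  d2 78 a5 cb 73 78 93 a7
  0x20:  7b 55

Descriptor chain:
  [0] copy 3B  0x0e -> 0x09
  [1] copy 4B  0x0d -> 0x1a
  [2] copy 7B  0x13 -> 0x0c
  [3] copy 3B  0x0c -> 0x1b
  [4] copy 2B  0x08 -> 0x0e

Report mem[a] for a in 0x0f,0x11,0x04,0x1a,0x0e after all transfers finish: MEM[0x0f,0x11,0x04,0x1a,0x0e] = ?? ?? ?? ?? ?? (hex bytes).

D0: mem[0x09..0x0b] <- [96 d8 5f]
D1: mem[0x1a..0x1d] <- [1c 96 d8 5f]
D2: mem[0x0c..0x12] <- [35 28 54 83 f8 d2 78]
D3: mem[0x1b..0x1d] <- [35 28 54]
D4: mem[0x0e..0x0f] <- [f2 96]
query mem[0x0f]=0x96, mem[0x11]=0xd2, mem[0x04]=0x12, mem[0x1a]=0x1c, mem[0x0e]=0xf2

MEM[0x0f,0x11,0x04,0x1a,0x0e] = 96 d2 12 1c f2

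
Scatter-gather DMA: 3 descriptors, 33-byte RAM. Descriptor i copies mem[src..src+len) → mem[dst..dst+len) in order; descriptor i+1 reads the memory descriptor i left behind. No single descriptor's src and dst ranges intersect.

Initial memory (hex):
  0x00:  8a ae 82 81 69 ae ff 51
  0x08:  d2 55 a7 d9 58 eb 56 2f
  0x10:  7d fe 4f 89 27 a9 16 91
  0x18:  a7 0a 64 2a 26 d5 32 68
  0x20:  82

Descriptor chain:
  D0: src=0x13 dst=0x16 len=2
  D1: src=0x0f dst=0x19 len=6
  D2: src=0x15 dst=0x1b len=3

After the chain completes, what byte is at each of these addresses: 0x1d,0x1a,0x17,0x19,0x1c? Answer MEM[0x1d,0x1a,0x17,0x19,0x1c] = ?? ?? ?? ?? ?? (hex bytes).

MEM[0x1d,0x1a,0x17,0x19,0x1c] = 27 7d 27 2f 89

D0: mem[0x16..0x17] <- [89 27]
D1: mem[0x19..0x1e] <- [2f 7d fe 4f 89 27]
D2: mem[0x1b..0x1d] <- [a9 89 27]
query mem[0x1d]=0x27, mem[0x1a]=0x7d, mem[0x17]=0x27, mem[0x19]=0x2f, mem[0x1c]=0x89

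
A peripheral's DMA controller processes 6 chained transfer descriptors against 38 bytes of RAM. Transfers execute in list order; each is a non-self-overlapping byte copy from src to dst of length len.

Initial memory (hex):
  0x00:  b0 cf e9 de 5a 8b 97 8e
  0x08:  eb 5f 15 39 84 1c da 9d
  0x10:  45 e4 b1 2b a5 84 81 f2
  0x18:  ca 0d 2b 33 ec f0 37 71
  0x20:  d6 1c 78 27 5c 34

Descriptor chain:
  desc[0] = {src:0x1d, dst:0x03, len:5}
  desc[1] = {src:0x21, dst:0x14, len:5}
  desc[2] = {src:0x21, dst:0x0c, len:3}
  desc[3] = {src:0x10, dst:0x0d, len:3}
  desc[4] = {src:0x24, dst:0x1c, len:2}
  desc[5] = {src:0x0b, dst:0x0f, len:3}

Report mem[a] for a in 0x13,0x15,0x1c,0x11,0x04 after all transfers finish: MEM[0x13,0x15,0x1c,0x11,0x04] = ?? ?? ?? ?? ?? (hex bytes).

MEM[0x13,0x15,0x1c,0x11,0x04] = 2b 78 5c 45 37

  after D0: wrote 5B at 0x03 = f03771d61c
  after D1: wrote 5B at 0x14 = 1c78275c34
  after D2: wrote 3B at 0x0c = 1c7827
  after D3: wrote 3B at 0x0d = 45e4b1
  after D4: wrote 2B at 0x1c = 5c34
  after D5: wrote 3B at 0x0f = 391c45
query mem[0x13]=0x2b, mem[0x15]=0x78, mem[0x1c]=0x5c, mem[0x11]=0x45, mem[0x04]=0x37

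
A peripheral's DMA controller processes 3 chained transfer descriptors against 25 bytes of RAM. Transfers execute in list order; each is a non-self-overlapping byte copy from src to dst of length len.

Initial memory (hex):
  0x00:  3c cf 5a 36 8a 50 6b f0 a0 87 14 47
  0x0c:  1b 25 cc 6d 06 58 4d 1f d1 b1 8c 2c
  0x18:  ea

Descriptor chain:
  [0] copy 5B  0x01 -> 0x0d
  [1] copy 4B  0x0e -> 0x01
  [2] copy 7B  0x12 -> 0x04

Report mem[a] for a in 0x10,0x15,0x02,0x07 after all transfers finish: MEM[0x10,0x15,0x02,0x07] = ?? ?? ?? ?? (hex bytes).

MEM[0x10,0x15,0x02,0x07] = 8a b1 36 b1

D0: mem[0x0d..0x11] <- [cf 5a 36 8a 50]
D1: mem[0x01..0x04] <- [5a 36 8a 50]
D2: mem[0x04..0x0a] <- [4d 1f d1 b1 8c 2c ea]
query mem[0x10]=0x8a, mem[0x15]=0xb1, mem[0x02]=0x36, mem[0x07]=0xb1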